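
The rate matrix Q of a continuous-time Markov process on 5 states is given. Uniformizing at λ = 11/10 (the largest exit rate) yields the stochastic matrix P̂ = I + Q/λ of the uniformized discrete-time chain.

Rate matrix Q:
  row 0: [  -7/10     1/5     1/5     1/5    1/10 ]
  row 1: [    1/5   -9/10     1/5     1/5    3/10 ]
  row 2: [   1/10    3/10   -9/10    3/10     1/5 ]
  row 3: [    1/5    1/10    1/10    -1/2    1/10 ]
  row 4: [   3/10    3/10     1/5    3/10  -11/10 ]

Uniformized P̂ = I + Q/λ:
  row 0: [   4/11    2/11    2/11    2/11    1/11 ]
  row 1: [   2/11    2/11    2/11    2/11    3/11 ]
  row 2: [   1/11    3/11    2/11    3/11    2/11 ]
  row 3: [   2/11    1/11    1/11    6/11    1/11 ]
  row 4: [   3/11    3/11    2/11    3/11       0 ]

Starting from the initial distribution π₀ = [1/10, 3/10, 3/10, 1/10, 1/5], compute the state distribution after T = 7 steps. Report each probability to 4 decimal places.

π = [0.2193, 0.1775, 0.1523, 0.3254, 0.1256]

t=0: π = [0.1000, 0.3000, 0.3000, 0.1000, 0.2000]
t=1: π = [0.1909, 0.2182, 0.1727, 0.2636, 0.1545]
t=2: π = [0.2149, 0.1876, 0.1579, 0.3074, 0.1322]
t=3: π = [0.2186, 0.1802, 0.1539, 0.3200, 0.1273]
t=4: π = [0.2191, 0.1783, 0.1527, 0.3237, 0.1261]
t=5: π = [0.2192, 0.1777, 0.1524, 0.3249, 0.1257]
t=6: π = [0.2193, 0.1776, 0.1523, 0.3252, 0.1256]
t=7: π = [0.2193, 0.1775, 0.1523, 0.3254, 0.1256]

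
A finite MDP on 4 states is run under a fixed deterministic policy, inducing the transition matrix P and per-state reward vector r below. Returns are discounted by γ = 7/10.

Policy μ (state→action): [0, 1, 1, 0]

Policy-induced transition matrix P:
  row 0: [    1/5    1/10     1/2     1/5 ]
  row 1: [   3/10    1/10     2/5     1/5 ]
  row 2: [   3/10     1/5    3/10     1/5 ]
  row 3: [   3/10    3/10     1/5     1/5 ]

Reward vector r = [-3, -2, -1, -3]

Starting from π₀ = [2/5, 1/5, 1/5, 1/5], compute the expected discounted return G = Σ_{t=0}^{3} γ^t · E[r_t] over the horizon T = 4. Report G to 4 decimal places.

t=0: π = [0.4000, 0.2000, 0.2000, 0.2000], E[r] = -2.4000, γ^t·E[r] = -2.400000, running G = -2.400000
t=1: π = [0.2600, 0.1600, 0.3800, 0.2000], E[r] = -2.0800, γ^t·E[r] = -1.456000, running G = -3.856000
t=2: π = [0.2740, 0.1780, 0.3480, 0.2000], E[r] = -2.1260, γ^t·E[r] = -1.041740, running G = -4.897740
t=3: π = [0.2726, 0.1748, 0.3526, 0.2000], E[r] = -2.1200, γ^t·E[r] = -0.727160, running G = -5.624900

G = -5.6249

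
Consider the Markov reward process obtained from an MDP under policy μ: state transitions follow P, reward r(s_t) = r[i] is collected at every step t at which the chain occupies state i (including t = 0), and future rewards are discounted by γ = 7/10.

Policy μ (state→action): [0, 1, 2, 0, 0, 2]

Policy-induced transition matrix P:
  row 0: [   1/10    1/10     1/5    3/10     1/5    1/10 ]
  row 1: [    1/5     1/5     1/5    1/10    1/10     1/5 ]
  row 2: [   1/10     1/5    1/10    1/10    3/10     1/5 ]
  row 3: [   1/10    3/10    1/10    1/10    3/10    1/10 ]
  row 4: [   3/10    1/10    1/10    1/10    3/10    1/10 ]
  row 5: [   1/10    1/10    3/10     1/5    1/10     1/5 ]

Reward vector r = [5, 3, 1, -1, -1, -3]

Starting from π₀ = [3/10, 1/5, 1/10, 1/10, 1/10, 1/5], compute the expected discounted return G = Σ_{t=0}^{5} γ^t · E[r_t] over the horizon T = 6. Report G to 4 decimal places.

t=0: π = [0.3000, 0.2000, 0.1000, 0.1000, 0.1000, 0.2000], E[r] = 1.4000, γ^t·E[r] = 1.400000, running G = 1.400000
t=1: π = [0.1400, 0.1500, 0.1900, 0.1800, 0.1900, 0.1500], E[r] = 0.5200, γ^t·E[r] = 0.364000, running G = 1.764000
t=2: π = [0.1530, 0.1700, 0.1590, 0.1430, 0.2260, 0.1490], E[r] = 0.6180, γ^t·E[r] = 0.302820, running G = 2.066820
t=3: π = [0.1622, 0.1615, 0.1621, 0.1455, 0.2209, 0.1478], E[r] = 0.6478, γ^t·E[r] = 0.222195, running G = 2.289015
t=4: π = [0.1603, 0.1615, 0.1619, 0.1472, 0.2219, 0.1471], E[r] = 0.6374, γ^t·E[r] = 0.153040, running G = 2.442055
t=5: π = [0.1605, 0.1618, 0.1616, 0.1468, 0.2222, 0.1471], E[r] = 0.6394, γ^t·E[r] = 0.107467, running G = 2.549522

G = 2.5495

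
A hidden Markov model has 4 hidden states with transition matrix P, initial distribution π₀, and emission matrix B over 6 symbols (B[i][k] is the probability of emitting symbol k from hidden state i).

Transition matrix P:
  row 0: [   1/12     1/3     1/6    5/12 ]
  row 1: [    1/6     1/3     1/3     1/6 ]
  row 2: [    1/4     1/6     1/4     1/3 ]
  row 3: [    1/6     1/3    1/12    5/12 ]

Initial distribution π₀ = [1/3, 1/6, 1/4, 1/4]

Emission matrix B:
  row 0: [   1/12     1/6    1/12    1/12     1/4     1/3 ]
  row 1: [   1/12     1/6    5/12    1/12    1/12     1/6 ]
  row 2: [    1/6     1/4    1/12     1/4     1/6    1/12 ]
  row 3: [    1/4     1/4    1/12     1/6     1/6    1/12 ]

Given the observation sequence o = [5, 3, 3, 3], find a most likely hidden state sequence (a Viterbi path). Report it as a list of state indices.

t=0: δ = [1.111e-01, 2.778e-02, 2.083e-02, 2.083e-02]  (obs o_0=5)
t=1: δ = [7.716e-04, 3.086e-03, 4.630e-03, 7.716e-03]  ψ = [0, 0, 0, 0]  (obs o_1=3)
t=2: δ = [1.072e-04, 2.143e-04, 2.894e-04, 5.358e-04]  ψ = [3, 3, 2, 3]  (obs o_2=3)
t=3: δ = [7.442e-06, 1.488e-05, 1.808e-05, 3.721e-05]  ψ = [3, 3, 2, 3]  (obs o_3=3)
backtrack: best end state = 3; path = [0, 3, 3, 3]

path = [0, 3, 3, 3]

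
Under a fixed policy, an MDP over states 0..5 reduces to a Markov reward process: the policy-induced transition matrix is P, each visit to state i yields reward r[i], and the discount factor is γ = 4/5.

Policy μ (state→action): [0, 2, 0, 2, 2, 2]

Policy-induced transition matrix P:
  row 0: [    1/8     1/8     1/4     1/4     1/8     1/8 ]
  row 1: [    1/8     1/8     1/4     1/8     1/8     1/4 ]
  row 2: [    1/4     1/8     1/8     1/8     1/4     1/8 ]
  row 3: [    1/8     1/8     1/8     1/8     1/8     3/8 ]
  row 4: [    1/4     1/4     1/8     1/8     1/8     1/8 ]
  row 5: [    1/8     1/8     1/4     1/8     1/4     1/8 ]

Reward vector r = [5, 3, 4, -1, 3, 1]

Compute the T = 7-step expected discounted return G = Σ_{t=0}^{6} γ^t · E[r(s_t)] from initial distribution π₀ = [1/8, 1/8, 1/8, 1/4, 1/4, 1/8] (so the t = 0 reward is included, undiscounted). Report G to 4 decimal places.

t=0: π = [0.1250, 0.1250, 0.1250, 0.2500, 0.2500, 0.1250], E[r] = 2.1250, γ^t·E[r] = 2.125000, running G = 2.125000
t=1: π = [0.1719, 0.1563, 0.1719, 0.1406, 0.1563, 0.2031], E[r] = 2.5469, γ^t·E[r] = 2.037500, running G = 4.162500
t=2: π = [0.1660, 0.1445, 0.1914, 0.1465, 0.1719, 0.1797], E[r] = 2.5781, γ^t·E[r] = 1.650000, running G = 5.812500
t=3: π = [0.1704, 0.1465, 0.1863, 0.1458, 0.1714, 0.1797], E[r] = 2.5847, γ^t·E[r] = 1.323375, running G = 7.135875
t=4: π = [0.1697, 0.1464, 0.1871, 0.1463, 0.1707, 0.1797], E[r] = 2.5818, γ^t·E[r] = 1.057500, running G = 8.193375
t=5: π = [0.1697, 0.1463, 0.1870, 0.1462, 0.1709, 0.1799], E[r] = 2.5818, γ^t·E[r] = 0.846014, running G = 9.039389
t=6: π = [0.1697, 0.1464, 0.1870, 0.1462, 0.1709, 0.1798], E[r] = 2.5819, γ^t·E[r] = 0.676829, running G = 9.716218

G = 9.7162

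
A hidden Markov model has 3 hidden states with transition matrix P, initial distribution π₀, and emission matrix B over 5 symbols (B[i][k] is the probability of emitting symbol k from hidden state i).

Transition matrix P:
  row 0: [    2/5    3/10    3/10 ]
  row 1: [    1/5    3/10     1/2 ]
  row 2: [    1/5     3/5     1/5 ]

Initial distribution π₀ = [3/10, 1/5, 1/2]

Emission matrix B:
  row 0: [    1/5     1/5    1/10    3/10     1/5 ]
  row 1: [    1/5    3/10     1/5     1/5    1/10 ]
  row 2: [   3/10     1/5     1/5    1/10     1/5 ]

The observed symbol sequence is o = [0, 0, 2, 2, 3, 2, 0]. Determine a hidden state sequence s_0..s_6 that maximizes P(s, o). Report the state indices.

t=0: δ = [6.000e-02, 4.000e-02, 1.500e-01]  (obs o_0=0)
t=1: δ = [6.000e-03, 1.800e-02, 9.000e-03]  ψ = [2, 2, 2]  (obs o_1=0)
t=2: δ = [3.600e-04, 1.080e-03, 1.800e-03]  ψ = [1, 1, 1]  (obs o_2=2)
t=3: δ = [3.600e-05, 2.160e-04, 1.080e-04]  ψ = [2, 2, 1]  (obs o_3=2)
t=4: δ = [1.296e-05, 1.296e-05, 1.080e-05]  ψ = [1, 1, 1]  (obs o_4=3)
t=5: δ = [5.184e-07, 1.296e-06, 1.296e-06]  ψ = [0, 2, 1]  (obs o_5=2)
t=6: δ = [5.184e-08, 1.555e-07, 1.944e-07]  ψ = [1, 2, 1]  (obs o_6=0)
backtrack: best end state = 2; path = [2, 1, 2, 1, 2, 1, 2]

path = [2, 1, 2, 1, 2, 1, 2]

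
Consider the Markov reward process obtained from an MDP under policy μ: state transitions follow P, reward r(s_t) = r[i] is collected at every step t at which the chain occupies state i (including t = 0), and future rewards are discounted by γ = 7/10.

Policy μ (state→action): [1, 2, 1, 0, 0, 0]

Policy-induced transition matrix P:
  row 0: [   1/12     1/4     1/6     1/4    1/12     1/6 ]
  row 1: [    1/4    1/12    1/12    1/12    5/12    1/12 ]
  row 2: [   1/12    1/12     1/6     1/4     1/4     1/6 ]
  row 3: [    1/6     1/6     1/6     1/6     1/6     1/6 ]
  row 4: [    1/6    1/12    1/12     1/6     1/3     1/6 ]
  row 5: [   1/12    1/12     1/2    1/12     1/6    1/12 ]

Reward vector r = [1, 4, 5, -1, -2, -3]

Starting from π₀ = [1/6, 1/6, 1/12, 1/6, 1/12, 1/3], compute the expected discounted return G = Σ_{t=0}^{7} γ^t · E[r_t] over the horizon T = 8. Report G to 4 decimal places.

t=0: π = [0.1667, 0.1667, 0.0833, 0.1667, 0.0833, 0.3333], E[r] = -0.0833, γ^t·E[r] = -0.083333, running G = -0.083333
t=1: π = [0.1319, 0.1250, 0.2569, 0.1458, 0.2153, 0.1250], E[r] = 0.9653, γ^t·E[r] = 0.675694, running G = 0.592361
t=2: π = [0.1343, 0.1175, 0.1800, 0.1782, 0.2442, 0.1458], E[r] = 0.3999, γ^t·E[r] = 0.195943, running G = 0.788304
t=3: π = [0.1381, 0.1206, 0.1851, 0.1709, 0.2405, 0.1447], E[r] = 0.4599, γ^t·E[r] = 0.157738, running G = 0.946042
t=4: π = [0.1377, 0.1206, 0.1848, 0.1715, 0.2408, 0.1446], E[r] = 0.4574, γ^t·E[r] = 0.109813, running G = 1.055855
t=5: π = [0.1378, 0.1206, 0.1847, 0.1714, 0.2409, 0.1446], E[r] = 0.4569, γ^t·E[r] = 0.076785, running G = 1.132641
t=6: π = [0.1378, 0.1206, 0.1847, 0.1714, 0.2409, 0.1446], E[r] = 0.4569, γ^t·E[r] = 0.053755, running G = 1.186396
t=7: π = [0.1378, 0.1206, 0.1847, 0.1714, 0.2409, 0.1446], E[r] = 0.4569, γ^t·E[r] = 0.037629, running G = 1.224025

G = 1.2240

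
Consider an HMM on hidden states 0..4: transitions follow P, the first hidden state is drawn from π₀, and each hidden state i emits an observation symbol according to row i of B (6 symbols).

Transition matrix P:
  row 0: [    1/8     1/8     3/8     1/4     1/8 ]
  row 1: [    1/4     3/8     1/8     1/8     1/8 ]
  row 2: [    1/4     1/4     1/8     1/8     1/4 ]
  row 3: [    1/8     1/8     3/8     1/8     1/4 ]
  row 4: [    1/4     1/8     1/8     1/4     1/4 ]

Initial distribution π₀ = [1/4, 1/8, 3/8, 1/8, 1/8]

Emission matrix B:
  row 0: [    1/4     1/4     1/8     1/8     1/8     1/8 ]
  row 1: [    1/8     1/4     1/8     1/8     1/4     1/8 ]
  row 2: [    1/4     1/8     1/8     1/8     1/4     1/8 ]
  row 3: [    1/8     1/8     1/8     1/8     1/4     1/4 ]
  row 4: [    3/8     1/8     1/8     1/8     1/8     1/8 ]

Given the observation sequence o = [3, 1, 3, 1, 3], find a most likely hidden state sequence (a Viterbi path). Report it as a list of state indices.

t=0: δ = [3.125e-02, 1.562e-02, 4.688e-02, 1.562e-02, 1.562e-02]  (obs o_0=3)
t=1: δ = [2.930e-03, 2.930e-03, 1.465e-03, 9.766e-04, 1.465e-03]  ψ = [2, 2, 0, 0, 2]  (obs o_1=1)
t=2: δ = [9.155e-05, 1.373e-04, 1.373e-04, 9.155e-05, 4.578e-05]  ψ = [1, 1, 0, 0, 0]  (obs o_2=3)
t=3: δ = [8.583e-06, 1.287e-05, 4.292e-06, 2.861e-06, 4.292e-06]  ψ = [1, 1, 0, 0, 2]  (obs o_3=1)
t=4: δ = [4.023e-07, 6.035e-07, 4.023e-07, 2.682e-07, 2.012e-07]  ψ = [1, 1, 0, 0, 1]  (obs o_4=3)
backtrack: best end state = 1; path = [2, 1, 1, 1, 1]

path = [2, 1, 1, 1, 1]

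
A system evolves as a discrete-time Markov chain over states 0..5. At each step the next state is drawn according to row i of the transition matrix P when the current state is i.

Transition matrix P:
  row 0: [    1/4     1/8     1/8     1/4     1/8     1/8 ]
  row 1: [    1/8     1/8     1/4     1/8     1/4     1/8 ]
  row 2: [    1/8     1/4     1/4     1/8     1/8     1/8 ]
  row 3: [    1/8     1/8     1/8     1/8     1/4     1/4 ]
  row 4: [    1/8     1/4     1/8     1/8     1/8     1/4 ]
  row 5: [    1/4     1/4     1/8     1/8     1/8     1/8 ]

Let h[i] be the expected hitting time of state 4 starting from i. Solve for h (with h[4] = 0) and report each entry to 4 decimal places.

h = [6.0000, 5.3333, 6.0000, 5.3333, 0.0000, 6.0000]

First-step conditioning: h[4] = 0; for i ≠ 4, h[i] = 1 + Σ_k P[i][k]·h[k].
  h[0] = 1 + 1/4·h[0] + 1/8·h[1] + 1/8·h[2] + 1/4·h[3] + 1/8·h[5]
  h[1] = 1 + 1/8·h[0] + 1/8·h[1] + 1/4·h[2] + 1/8·h[3] + 1/8·h[5]
  h[2] = 1 + 1/8·h[0] + 1/4·h[1] + 1/4·h[2] + 1/8·h[3] + 1/8·h[5]
  h[3] = 1 + 1/8·h[0] + 1/8·h[1] + 1/8·h[2] + 1/8·h[3] + 1/4·h[5]
  h[5] = 1 + 1/4·h[0] + 1/4·h[1] + 1/8·h[2] + 1/8·h[3] + 1/8·h[5]
Solving the 5×5 linear system over states ≠ 4 gives exactly h = [6, 16/3, 6, 16/3, 0, 6] (h[4] = 0 is the target).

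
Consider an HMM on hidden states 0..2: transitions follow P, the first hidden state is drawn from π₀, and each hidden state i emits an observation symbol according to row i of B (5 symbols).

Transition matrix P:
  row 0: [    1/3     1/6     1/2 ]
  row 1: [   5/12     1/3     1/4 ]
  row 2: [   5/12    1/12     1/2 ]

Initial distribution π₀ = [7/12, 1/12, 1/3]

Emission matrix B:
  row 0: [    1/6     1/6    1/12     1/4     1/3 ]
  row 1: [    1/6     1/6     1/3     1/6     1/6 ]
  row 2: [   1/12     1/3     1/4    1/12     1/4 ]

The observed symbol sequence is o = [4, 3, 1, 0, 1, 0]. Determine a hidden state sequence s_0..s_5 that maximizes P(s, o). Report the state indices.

path = [0, 0, 2, 0, 2, 0]

t=0: δ = [1.944e-01, 1.389e-02, 8.333e-02]  (obs o_0=4)
t=1: δ = [1.620e-02, 5.401e-03, 8.102e-03]  ψ = [0, 0, 0]  (obs o_1=3)
t=2: δ = [9.002e-04, 4.501e-04, 2.701e-03]  ψ = [0, 0, 0]  (obs o_2=1)
t=3: δ = [1.875e-04, 3.751e-05, 1.125e-04]  ψ = [2, 2, 2]  (obs o_3=0)
t=4: δ = [1.042e-05, 5.210e-06, 3.126e-05]  ψ = [0, 0, 0]  (obs o_4=1)
t=5: δ = [2.171e-06, 4.341e-07, 1.302e-06]  ψ = [2, 2, 2]  (obs o_5=0)
backtrack: best end state = 0; path = [0, 0, 2, 0, 2, 0]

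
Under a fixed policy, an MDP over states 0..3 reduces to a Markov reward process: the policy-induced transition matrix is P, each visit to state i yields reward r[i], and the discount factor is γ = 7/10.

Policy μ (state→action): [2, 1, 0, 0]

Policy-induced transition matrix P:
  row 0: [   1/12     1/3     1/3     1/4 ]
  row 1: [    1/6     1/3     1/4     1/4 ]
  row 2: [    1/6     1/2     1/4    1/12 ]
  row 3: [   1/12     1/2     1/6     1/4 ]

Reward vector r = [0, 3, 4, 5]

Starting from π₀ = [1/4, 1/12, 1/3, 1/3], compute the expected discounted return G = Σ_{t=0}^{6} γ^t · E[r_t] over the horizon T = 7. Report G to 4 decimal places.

t=0: π = [0.2500, 0.0833, 0.3333, 0.3333], E[r] = 3.2500, γ^t·E[r] = 3.250000, running G = 3.250000
t=1: π = [0.1181, 0.4444, 0.2431, 0.1944], E[r] = 3.2778, γ^t·E[r] = 2.294444, running G = 5.544444
t=2: π = [0.1406, 0.4063, 0.2436, 0.2095], E[r] = 3.2407, γ^t·E[r] = 1.587963, running G = 7.132407
t=3: π = [0.1375, 0.4089, 0.2443, 0.2094], E[r] = 3.2506, γ^t·E[r] = 1.114948, running G = 8.247356
t=4: π = [0.1378, 0.4089, 0.2440, 0.2093], E[r] = 3.2493, γ^t·E[r] = 0.780159, running G = 9.027515
t=5: π = [0.1377, 0.4089, 0.2440, 0.2093], E[r] = 3.2495, γ^t·E[r] = 0.546138, running G = 9.573653
t=6: π = [0.1377, 0.4089, 0.2440, 0.2093], E[r] = 3.2495, γ^t·E[r] = 0.382295, running G = 9.955948

G = 9.9559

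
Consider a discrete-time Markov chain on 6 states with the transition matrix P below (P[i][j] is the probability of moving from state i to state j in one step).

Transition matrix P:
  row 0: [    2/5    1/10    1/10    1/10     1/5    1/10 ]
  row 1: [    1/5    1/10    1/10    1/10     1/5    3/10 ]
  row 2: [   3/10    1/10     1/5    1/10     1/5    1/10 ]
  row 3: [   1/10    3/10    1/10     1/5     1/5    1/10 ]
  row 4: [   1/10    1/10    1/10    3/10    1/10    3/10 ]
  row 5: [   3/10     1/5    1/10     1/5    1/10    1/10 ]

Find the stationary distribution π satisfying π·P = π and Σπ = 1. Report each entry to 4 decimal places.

Balance equations π_j = Σ_i π_i·P[i][j]:
  π_0 = 2/5·π_0 + 1/5·π_1 + 3/10·π_2 + 1/10·π_3 + 1/10·π_4 + 3/10·π_5
  π_1 = 1/10·π_0 + 1/10·π_1 + 1/10·π_2 + 3/10·π_3 + 1/10·π_4 + 1/5·π_5
  π_2 = 1/10·π_0 + 1/10·π_1 + 1/5·π_2 + 1/10·π_3 + 1/10·π_4 + 1/10·π_5
  π_3 = 1/10·π_0 + 1/10·π_1 + 1/10·π_2 + 1/5·π_3 + 3/10·π_4 + 1/5·π_5
  π_4 = 1/5·π_0 + 1/5·π_1 + 1/5·π_2 + 1/5·π_3 + 1/10·π_4 + 1/10·π_5
  normalize: π_0 + π_1 + π_2 + π_3 + π_4 + π_5 = 1
Solving the linear system gives exactly π = [2389/9846, 491/3282, 1/9, 91/547, 274/1641, 268/1641].

π = [0.2426, 0.1496, 0.1111, 0.1664, 0.1670, 0.1633]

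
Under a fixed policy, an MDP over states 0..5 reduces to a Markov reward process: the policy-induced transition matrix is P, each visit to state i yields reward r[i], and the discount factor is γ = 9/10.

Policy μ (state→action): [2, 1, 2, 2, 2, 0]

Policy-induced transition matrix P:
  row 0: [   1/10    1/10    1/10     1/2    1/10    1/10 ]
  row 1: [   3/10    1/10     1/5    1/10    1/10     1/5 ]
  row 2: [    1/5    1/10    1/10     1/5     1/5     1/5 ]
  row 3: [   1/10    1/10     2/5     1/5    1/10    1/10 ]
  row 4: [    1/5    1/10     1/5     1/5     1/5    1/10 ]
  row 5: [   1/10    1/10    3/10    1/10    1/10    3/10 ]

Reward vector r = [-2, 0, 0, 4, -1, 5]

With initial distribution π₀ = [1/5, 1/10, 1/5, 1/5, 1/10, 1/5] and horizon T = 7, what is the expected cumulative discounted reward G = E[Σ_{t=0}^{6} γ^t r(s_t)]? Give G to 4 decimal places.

G = 6.6835

t=0: π = [0.2000, 0.1000, 0.2000, 0.2000, 0.1000, 0.2000], E[r] = 1.3000, γ^t·E[r] = 1.300000, running G = 1.300000
t=1: π = [0.1500, 0.1000, 0.2200, 0.2300, 0.1300, 0.1700], E[r] = 1.3400, γ^t·E[r] = 1.206000, running G = 2.506000
t=2: π = [0.1550, 0.1000, 0.2260, 0.2180, 0.1350, 0.1660], E[r] = 1.2570, γ^t·E[r] = 1.018170, running G = 3.524170
t=3: π = [0.1561, 0.1000, 0.2221, 0.2199, 0.1361, 0.1658], E[r] = 1.2603, γ^t·E[r] = 0.918759, running G = 4.442929
t=4: π = [0.1558, 0.1000, 0.2227, 0.2203, 0.1358, 0.1654], E[r] = 1.2604, γ^t·E[r] = 0.826942, running G = 5.269871
t=5: π = [0.1559, 0.1000, 0.2227, 0.2202, 0.1359, 0.1653], E[r] = 1.2600, γ^t·E[r] = 0.744022, running G = 6.013893
t=6: π = [0.1559, 0.1000, 0.2227, 0.2202, 0.1359, 0.1653], E[r] = 1.2600, γ^t·E[r] = 0.669629, running G = 6.683522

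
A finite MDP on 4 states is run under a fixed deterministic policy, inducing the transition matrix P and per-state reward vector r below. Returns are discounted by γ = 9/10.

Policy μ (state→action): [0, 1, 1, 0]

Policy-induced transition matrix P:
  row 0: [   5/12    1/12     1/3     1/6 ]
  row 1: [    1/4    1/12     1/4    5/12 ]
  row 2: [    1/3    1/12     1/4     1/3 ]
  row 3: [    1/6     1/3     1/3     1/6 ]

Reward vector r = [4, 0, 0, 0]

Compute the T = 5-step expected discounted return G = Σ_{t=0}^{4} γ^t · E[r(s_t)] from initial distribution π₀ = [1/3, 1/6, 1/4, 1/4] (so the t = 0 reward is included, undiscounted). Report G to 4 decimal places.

t=0: π = [0.3333, 0.1667, 0.2500, 0.2500], E[r] = 1.3333, γ^t·E[r] = 1.333333, running G = 1.333333
t=1: π = [0.3056, 0.1458, 0.2986, 0.2500], E[r] = 1.2222, γ^t·E[r] = 1.100000, running G = 2.433333
t=2: π = [0.3050, 0.1458, 0.2963, 0.2529], E[r] = 1.2199, γ^t·E[r] = 0.988125, running G = 3.421458
t=3: π = [0.3044, 0.1466, 0.2965, 0.2525], E[r] = 1.2178, γ^t·E[r] = 0.887766, running G = 4.309224
t=4: π = [0.3044, 0.1465, 0.2964, 0.2527], E[r] = 1.2176, γ^t·E[r] = 0.798884, running G = 5.108108

G = 5.1081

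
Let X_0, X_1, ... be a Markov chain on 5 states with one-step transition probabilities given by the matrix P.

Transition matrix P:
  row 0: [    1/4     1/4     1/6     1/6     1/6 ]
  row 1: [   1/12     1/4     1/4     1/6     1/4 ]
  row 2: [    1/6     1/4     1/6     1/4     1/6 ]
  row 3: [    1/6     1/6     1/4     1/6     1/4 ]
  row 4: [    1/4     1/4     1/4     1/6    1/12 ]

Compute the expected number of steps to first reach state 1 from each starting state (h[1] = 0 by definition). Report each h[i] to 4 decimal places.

First-step conditioning: h[1] = 0; for i ≠ 1, h[i] = 1 + Σ_k P[i][k]·h[k].
  h[0] = 1 + 1/4·h[0] + 1/6·h[2] + 1/6·h[3] + 1/6·h[4]
  h[2] = 1 + 1/6·h[0] + 1/6·h[2] + 1/4·h[3] + 1/6·h[4]
  h[3] = 1 + 1/6·h[0] + 1/4·h[2] + 1/6·h[3] + 1/4·h[4]
  h[4] = 1 + 1/4·h[0] + 1/4·h[2] + 1/6·h[3] + 1/12·h[4]
Solving the 4×4 linear system over states ≠ 1 gives exactly h = [11148/2617, 0, 11226/2617, 12084/2617, 11154/2617] (h[1] = 0 is the target).

h = [4.2598, 0.0000, 4.2896, 4.6175, 4.2621]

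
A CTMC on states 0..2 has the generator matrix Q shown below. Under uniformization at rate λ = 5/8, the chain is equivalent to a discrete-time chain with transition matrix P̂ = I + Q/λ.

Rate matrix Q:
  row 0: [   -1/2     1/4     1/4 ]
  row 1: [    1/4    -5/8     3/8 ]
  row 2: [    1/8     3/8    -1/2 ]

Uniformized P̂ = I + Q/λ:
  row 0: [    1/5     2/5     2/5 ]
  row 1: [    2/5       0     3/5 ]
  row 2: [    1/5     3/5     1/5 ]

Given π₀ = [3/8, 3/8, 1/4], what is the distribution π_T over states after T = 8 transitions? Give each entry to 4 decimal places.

π = [0.2681, 0.3420, 0.3899]

t=0: π = [0.3750, 0.3750, 0.2500]
t=1: π = [0.2750, 0.3000, 0.4250]
t=2: π = [0.2600, 0.3650, 0.3750]
t=3: π = [0.2730, 0.3290, 0.3980]
t=4: π = [0.2658, 0.3480, 0.3862]
t=5: π = [0.2696, 0.3380, 0.3924]
t=6: π = [0.2676, 0.3433, 0.3891]
t=7: π = [0.2687, 0.3405, 0.3908]
t=8: π = [0.2681, 0.3420, 0.3899]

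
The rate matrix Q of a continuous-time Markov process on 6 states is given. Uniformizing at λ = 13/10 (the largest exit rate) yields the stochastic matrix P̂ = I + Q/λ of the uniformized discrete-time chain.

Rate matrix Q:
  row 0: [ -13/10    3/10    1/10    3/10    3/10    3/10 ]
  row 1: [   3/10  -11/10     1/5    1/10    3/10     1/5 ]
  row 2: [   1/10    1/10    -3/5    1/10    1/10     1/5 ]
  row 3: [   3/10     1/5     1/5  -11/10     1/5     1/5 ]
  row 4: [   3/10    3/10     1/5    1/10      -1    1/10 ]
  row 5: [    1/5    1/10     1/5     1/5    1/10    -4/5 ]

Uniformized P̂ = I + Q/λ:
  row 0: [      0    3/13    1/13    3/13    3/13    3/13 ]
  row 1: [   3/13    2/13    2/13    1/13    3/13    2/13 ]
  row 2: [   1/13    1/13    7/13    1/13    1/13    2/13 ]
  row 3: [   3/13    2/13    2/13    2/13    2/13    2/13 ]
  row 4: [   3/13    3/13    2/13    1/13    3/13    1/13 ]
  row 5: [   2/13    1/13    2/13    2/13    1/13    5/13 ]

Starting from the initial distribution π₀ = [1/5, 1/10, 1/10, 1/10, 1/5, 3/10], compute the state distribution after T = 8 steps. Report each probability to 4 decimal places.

t=0: π = [0.2000, 0.1000, 0.1000, 0.1000, 0.2000, 0.3000]
t=1: π = [0.1462, 0.1538, 0.1769, 0.1385, 0.1615, 0.2231]
t=2: π = [0.1527, 0.1467, 0.2107, 0.1272, 0.1586, 0.2041]
t=3: π = [0.1474, 0.1459, 0.2231, 0.1259, 0.1572, 0.2005]
t=4: π = [0.1470, 0.1447, 0.2283, 0.1247, 0.1559, 0.1994]
t=5: π = [0.1464, 0.1442, 0.2304, 0.1245, 0.1554, 0.1992]
t=6: π = [0.1462, 0.1440, 0.2312, 0.1243, 0.1551, 0.1991]
t=7: π = [0.1461, 0.1439, 0.2315, 0.1243, 0.1550, 0.1991]
t=8: π = [0.1461, 0.1439, 0.2316, 0.1243, 0.1550, 0.1991]

π = [0.1461, 0.1439, 0.2316, 0.1243, 0.1550, 0.1991]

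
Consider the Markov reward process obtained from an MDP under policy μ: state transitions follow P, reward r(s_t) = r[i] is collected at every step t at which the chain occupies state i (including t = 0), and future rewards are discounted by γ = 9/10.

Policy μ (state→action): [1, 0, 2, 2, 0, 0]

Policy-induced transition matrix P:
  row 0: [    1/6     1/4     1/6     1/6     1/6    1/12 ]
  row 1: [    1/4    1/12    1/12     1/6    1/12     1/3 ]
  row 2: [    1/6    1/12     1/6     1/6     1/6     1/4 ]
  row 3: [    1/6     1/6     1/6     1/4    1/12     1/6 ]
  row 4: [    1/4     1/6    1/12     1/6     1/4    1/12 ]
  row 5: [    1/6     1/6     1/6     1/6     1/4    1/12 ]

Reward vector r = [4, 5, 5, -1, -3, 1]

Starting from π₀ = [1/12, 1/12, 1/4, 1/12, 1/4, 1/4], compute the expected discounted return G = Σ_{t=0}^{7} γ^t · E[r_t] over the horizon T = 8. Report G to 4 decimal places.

G = 9.4730

t=0: π = [0.0833, 0.0833, 0.2500, 0.0833, 0.2500, 0.2500], E[r] = 1.4167, γ^t·E[r] = 1.416667, running G = 1.416667
t=1: π = [0.1944, 0.1458, 0.1389, 0.1736, 0.1944, 0.1528], E[r] = 1.5972, γ^t·E[r] = 1.437500, running G = 2.854167
t=2: π = [0.1950, 0.1591, 0.1383, 0.1811, 0.1690, 0.1574], E[r] = 1.7367, γ^t·E[r] = 1.406719, running G = 4.260885
t=3: π = [0.1940, 0.1581, 0.1393, 0.1818, 0.1655, 0.1613], E[r] = 1.7463, γ^t·E[r] = 1.273043, running G = 5.533928
t=4: π = [0.1936, 0.1580, 0.1397, 0.1818, 0.1656, 0.1612], E[r] = 1.7460, γ^t·E[r] = 1.145525, running G = 6.679453
t=5: π = [0.1936, 0.1580, 0.1397, 0.1818, 0.1656, 0.1613], E[r] = 1.7457, γ^t·E[r] = 1.030825, running G = 7.710279
t=6: π = [0.1936, 0.1580, 0.1397, 0.1818, 0.1656, 0.1613], E[r] = 1.7457, γ^t·E[r] = 0.927736, running G = 8.638014
t=7: π = [0.1936, 0.1580, 0.1397, 0.1818, 0.1656, 0.1613], E[r] = 1.7457, γ^t·E[r] = 0.834961, running G = 9.472976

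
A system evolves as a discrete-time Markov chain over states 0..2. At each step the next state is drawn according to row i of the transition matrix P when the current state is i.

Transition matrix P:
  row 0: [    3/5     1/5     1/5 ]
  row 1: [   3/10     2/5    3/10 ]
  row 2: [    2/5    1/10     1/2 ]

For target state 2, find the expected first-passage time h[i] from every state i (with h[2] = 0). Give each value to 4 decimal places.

h = [4.4444, 3.8889, 0.0000]

First-step conditioning: h[2] = 0; for i ≠ 2, h[i] = 1 + Σ_k P[i][k]·h[k].
  h[0] = 1 + 3/5·h[0] + 1/5·h[1]
  h[1] = 1 + 3/10·h[0] + 2/5·h[1]
Solving the 2×2 linear system over states ≠ 2 gives exactly h = [40/9, 35/9, 0] (h[2] = 0 is the target).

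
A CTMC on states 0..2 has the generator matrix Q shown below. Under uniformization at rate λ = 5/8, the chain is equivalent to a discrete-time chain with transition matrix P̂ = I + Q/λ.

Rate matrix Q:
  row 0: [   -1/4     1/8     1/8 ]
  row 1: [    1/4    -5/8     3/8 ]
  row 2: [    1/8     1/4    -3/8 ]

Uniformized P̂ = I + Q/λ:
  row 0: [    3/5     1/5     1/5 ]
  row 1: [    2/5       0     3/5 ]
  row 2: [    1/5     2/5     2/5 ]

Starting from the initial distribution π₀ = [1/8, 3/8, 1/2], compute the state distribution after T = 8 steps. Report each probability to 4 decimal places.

t=0: π = [0.1250, 0.3750, 0.5000]
t=1: π = [0.3250, 0.2250, 0.4500]
t=2: π = [0.3750, 0.2450, 0.3800]
t=3: π = [0.3990, 0.2270, 0.3740]
t=4: π = [0.4050, 0.2294, 0.3656]
t=5: π = [0.4079, 0.2272, 0.3649]
t=6: π = [0.4086, 0.2275, 0.3639]
t=7: π = [0.4089, 0.2273, 0.3638]
t=8: π = [0.4090, 0.2273, 0.3637]

π = [0.4090, 0.2273, 0.3637]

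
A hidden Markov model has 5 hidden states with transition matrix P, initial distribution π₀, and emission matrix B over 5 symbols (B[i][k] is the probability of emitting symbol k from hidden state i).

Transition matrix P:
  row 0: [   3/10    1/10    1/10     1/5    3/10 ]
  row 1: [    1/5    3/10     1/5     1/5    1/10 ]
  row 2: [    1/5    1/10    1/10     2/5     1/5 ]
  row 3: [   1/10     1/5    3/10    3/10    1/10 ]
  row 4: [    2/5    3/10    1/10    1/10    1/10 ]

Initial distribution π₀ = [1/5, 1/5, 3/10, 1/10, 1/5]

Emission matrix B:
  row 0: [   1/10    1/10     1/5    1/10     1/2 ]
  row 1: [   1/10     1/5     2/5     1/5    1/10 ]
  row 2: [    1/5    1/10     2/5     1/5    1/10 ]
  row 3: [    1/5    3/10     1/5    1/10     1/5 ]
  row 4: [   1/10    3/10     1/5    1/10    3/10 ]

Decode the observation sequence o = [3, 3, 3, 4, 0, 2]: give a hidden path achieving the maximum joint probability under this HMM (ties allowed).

t=0: δ = [2.000e-02, 4.000e-02, 6.000e-02, 1.000e-02, 2.000e-02]  (obs o_0=3)
t=1: δ = [1.200e-03, 2.400e-03, 1.600e-03, 2.400e-03, 1.200e-03]  ψ = [2, 1, 1, 2, 2]  (obs o_1=3)
t=2: δ = [4.800e-05, 1.440e-04, 1.440e-04, 7.200e-05, 3.600e-05]  ψ = [1, 1, 3, 3, 0]  (obs o_2=3)
t=3: δ = [1.440e-05, 4.320e-06, 2.880e-06, 1.152e-05, 8.640e-06]  ψ = [1, 1, 1, 2, 2]  (obs o_3=4)
t=4: δ = [4.320e-07, 2.592e-07, 6.912e-07, 6.912e-07, 4.320e-07]  ψ = [0, 4, 3, 3, 0]  (obs o_4=0)
t=5: δ = [3.456e-08, 5.530e-08, 8.294e-08, 5.530e-08, 2.765e-08]  ψ = [4, 3, 3, 2, 2]  (obs o_5=2)
backtrack: best end state = 2; path = [2, 3, 2, 3, 3, 2]

path = [2, 3, 2, 3, 3, 2]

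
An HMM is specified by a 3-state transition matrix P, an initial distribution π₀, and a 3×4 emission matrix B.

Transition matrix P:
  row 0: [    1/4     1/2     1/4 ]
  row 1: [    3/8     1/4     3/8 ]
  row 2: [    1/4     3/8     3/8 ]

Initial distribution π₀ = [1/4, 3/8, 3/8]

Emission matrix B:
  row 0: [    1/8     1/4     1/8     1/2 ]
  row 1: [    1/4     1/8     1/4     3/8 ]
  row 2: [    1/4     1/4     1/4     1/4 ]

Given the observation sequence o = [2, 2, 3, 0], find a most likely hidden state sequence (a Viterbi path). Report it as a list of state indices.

t=0: δ = [3.125e-02, 9.375e-02, 9.375e-02]  (obs o_0=2)
t=1: δ = [4.395e-03, 8.789e-03, 8.789e-03]  ψ = [1, 2, 1]  (obs o_1=2)
t=2: δ = [1.648e-03, 1.236e-03, 8.240e-04]  ψ = [1, 2, 1]  (obs o_2=3)
t=3: δ = [5.794e-05, 2.060e-04, 1.159e-04]  ψ = [1, 0, 1]  (obs o_3=0)
backtrack: best end state = 1; path = [2, 1, 0, 1]

path = [2, 1, 0, 1]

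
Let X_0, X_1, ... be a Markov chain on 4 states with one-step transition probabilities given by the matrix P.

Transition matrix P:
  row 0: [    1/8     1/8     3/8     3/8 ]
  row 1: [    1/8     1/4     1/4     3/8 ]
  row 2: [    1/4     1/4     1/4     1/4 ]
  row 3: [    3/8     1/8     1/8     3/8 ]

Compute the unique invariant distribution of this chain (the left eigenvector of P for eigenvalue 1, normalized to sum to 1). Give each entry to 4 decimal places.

Balance equations π_j = Σ_i π_i·P[i][j]:
  π_0 = 1/8·π_0 + 1/8·π_1 + 1/4·π_2 + 3/8·π_3
  π_1 = 1/8·π_0 + 1/4·π_1 + 1/4·π_2 + 1/8·π_3
  π_2 = 3/8·π_0 + 1/4·π_1 + 1/4·π_2 + 1/8·π_3
  normalize: π_0 + π_1 + π_2 + π_3 = 1
Solving the linear system gives exactly π = [20/83, 44/249, 59/249, 86/249].

π = [0.2410, 0.1767, 0.2369, 0.3454]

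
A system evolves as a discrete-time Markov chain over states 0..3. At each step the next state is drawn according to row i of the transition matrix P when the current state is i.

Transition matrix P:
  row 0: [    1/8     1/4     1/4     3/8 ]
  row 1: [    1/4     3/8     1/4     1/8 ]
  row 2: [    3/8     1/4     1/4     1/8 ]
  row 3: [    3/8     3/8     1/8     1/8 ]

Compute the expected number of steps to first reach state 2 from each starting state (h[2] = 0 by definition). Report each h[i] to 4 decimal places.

h = [4.5354, 4.4094, 0.0000, 4.9764]

First-step conditioning: h[2] = 0; for i ≠ 2, h[i] = 1 + Σ_k P[i][k]·h[k].
  h[0] = 1 + 1/8·h[0] + 1/4·h[1] + 3/8·h[3]
  h[1] = 1 + 1/4·h[0] + 3/8·h[1] + 1/8·h[3]
  h[3] = 1 + 3/8·h[0] + 3/8·h[1] + 1/8·h[3]
Solving the 3×3 linear system over states ≠ 2 gives exactly h = [576/127, 560/127, 0, 632/127] (h[2] = 0 is the target).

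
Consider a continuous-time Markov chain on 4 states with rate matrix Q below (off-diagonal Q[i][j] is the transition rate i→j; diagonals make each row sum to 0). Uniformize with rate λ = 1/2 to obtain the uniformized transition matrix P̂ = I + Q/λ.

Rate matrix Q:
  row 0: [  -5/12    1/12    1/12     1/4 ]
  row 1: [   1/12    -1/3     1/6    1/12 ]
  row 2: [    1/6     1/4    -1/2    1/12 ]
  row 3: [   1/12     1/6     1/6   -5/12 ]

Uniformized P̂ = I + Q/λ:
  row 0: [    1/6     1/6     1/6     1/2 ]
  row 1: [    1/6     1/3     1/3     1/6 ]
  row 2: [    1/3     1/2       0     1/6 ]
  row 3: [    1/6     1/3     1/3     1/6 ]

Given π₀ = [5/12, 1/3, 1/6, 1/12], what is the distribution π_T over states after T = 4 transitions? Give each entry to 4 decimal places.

π = [0.2038, 0.3362, 0.2249, 0.2351]

t=0: π = [0.4167, 0.3333, 0.1667, 0.0833]
t=1: π = [0.1944, 0.2917, 0.2083, 0.3056]
t=2: π = [0.2014, 0.3356, 0.2315, 0.2315]
t=3: π = [0.2052, 0.3383, 0.2226, 0.2338]
t=4: π = [0.2038, 0.3362, 0.2249, 0.2351]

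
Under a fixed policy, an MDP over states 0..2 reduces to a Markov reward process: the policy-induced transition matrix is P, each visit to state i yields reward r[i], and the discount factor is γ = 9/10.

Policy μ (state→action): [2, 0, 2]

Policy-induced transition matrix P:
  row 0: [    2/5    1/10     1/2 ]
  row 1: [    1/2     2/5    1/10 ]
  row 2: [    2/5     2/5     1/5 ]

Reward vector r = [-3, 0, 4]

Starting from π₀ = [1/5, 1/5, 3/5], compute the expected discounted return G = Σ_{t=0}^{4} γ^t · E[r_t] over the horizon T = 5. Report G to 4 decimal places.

t=0: π = [0.2000, 0.2000, 0.6000], E[r] = 1.8000, γ^t·E[r] = 1.800000, running G = 1.800000
t=1: π = [0.4200, 0.3400, 0.2400], E[r] = -0.3000, γ^t·E[r] = -0.270000, running G = 1.530000
t=2: π = [0.4340, 0.2740, 0.2920], E[r] = -0.1340, γ^t·E[r] = -0.108540, running G = 1.421460
t=3: π = [0.4274, 0.2698, 0.3028], E[r] = -0.0710, γ^t·E[r] = -0.051759, running G = 1.369701
t=4: π = [0.4270, 0.2718, 0.3012], E[r] = -0.0760, γ^t·E[r] = -0.049850, running G = 1.319851

G = 1.3199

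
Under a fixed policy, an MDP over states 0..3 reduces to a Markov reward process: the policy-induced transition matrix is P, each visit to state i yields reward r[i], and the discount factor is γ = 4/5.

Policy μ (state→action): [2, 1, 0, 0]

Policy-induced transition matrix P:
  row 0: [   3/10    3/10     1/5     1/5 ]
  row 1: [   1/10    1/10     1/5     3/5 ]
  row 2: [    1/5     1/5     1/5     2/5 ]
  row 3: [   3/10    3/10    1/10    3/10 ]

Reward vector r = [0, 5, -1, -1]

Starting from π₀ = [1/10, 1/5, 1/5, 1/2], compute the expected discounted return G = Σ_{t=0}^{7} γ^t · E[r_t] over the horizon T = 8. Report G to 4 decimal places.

t=0: π = [0.1000, 0.2000, 0.2000, 0.5000], E[r] = 0.3000, γ^t·E[r] = 0.300000, running G = 0.300000
t=1: π = [0.2400, 0.2400, 0.1500, 0.3700], E[r] = 0.6800, γ^t·E[r] = 0.544000, running G = 0.844000
t=2: π = [0.2370, 0.2370, 0.1630, 0.3630], E[r] = 0.6590, γ^t·E[r] = 0.421760, running G = 1.265760
t=3: π = [0.2363, 0.2363, 0.1637, 0.3637], E[r] = 0.6541, γ^t·E[r] = 0.334899, running G = 1.600659
t=4: π = [0.2364, 0.2364, 0.1636, 0.3636], E[r] = 0.6546, γ^t·E[r] = 0.268120, running G = 1.868779
t=5: π = [0.2364, 0.2364, 0.1636, 0.3636], E[r] = 0.6545, γ^t·E[r] = 0.214480, running G = 2.083259
t=6: π = [0.2364, 0.2364, 0.1636, 0.3636], E[r] = 0.6545, γ^t·E[r] = 0.171585, running G = 2.254845
t=7: π = [0.2364, 0.2364, 0.1636, 0.3636], E[r] = 0.6545, γ^t·E[r] = 0.137268, running G = 2.392113

G = 2.3921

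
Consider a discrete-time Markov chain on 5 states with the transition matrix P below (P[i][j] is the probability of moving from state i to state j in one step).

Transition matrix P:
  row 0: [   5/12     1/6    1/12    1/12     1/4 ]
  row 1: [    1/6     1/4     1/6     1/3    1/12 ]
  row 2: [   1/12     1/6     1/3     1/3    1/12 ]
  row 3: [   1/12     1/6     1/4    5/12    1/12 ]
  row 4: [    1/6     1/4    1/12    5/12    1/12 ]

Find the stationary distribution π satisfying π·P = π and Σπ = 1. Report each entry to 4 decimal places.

Balance equations π_j = Σ_i π_i·P[i][j]:
  π_0 = 5/12·π_0 + 1/6·π_1 + 1/12·π_2 + 1/12·π_3 + 1/6·π_4
  π_1 = 1/6·π_0 + 1/4·π_1 + 1/6·π_2 + 1/6·π_3 + 1/4·π_4
  π_2 = 1/12·π_0 + 1/6·π_1 + 1/3·π_2 + 1/4·π_3 + 1/12·π_4
  π_3 = 1/12·π_0 + 1/3·π_1 + 1/3·π_2 + 5/12·π_3 + 5/12·π_4
  normalize: π_0 + π_1 + π_2 + π_3 + π_4 = 1
Solving the linear system gives exactly π = [7/43, 33/172, 389/1892, 623/1892, 19/172].

π = [0.1628, 0.1919, 0.2056, 0.3293, 0.1105]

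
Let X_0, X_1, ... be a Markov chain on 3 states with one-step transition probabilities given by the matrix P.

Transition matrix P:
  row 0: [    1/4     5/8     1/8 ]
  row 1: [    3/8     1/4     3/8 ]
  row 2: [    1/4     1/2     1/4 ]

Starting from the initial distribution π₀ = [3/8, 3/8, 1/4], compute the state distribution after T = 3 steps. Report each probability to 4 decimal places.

π = [0.3030, 0.4324, 0.2646]

t=0: π = [0.3750, 0.3750, 0.2500]
t=1: π = [0.2969, 0.4531, 0.2500]
t=2: π = [0.3066, 0.4238, 0.2695]
t=3: π = [0.3030, 0.4324, 0.2646]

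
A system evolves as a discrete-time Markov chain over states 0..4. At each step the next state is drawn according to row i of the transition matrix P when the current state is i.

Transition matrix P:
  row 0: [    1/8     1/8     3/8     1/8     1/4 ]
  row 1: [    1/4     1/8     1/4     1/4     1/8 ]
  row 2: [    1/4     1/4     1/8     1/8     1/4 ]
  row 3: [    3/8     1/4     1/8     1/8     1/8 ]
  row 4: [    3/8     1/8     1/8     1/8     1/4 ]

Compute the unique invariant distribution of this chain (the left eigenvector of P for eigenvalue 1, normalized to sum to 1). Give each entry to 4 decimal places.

Balance equations π_j = Σ_i π_i·P[i][j]:
  π_0 = 1/8·π_0 + 1/4·π_1 + 1/4·π_2 + 3/8·π_3 + 3/8·π_4
  π_1 = 1/8·π_0 + 1/8·π_1 + 1/4·π_2 + 1/4·π_3 + 1/8·π_4
  π_2 = 3/8·π_0 + 1/4·π_1 + 1/8·π_2 + 1/8·π_3 + 1/8·π_4
  π_3 = 1/8·π_0 + 1/4·π_1 + 1/8·π_2 + 1/8·π_3 + 1/8·π_4
  normalize: π_0 + π_1 + π_2 + π_3 + π_4 = 1
Solving the linear system gives exactly π = [668/2551, 433/2551, 540/2551, 373/2551, 537/2551].

π = [0.2619, 0.1697, 0.2117, 0.1462, 0.2105]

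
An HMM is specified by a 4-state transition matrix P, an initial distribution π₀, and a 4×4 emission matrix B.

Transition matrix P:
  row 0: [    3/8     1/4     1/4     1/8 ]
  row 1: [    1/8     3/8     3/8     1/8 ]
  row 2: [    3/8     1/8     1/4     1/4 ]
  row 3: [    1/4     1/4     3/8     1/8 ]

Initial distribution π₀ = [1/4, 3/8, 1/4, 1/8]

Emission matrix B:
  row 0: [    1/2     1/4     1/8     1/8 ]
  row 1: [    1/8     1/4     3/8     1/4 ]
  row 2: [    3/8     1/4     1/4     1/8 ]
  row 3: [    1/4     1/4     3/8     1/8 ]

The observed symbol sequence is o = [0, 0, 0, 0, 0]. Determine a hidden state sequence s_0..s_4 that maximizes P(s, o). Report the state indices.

path = [0, 0, 0, 0, 0]

t=0: δ = [1.250e-01, 4.688e-02, 9.375e-02, 3.125e-02]  (obs o_0=0)
t=1: δ = [2.344e-02, 3.906e-03, 1.172e-02, 5.859e-03]  ψ = [0, 0, 0, 2]  (obs o_1=0)
t=2: δ = [4.395e-03, 7.324e-04, 2.197e-03, 7.324e-04]  ψ = [0, 0, 0, 0]  (obs o_2=0)
t=3: δ = [8.240e-04, 1.373e-04, 4.120e-04, 1.373e-04]  ψ = [0, 0, 0, 0]  (obs o_3=0)
t=4: δ = [1.545e-04, 2.575e-05, 7.725e-05, 2.575e-05]  ψ = [0, 0, 0, 0]  (obs o_4=0)
backtrack: best end state = 0; path = [0, 0, 0, 0, 0]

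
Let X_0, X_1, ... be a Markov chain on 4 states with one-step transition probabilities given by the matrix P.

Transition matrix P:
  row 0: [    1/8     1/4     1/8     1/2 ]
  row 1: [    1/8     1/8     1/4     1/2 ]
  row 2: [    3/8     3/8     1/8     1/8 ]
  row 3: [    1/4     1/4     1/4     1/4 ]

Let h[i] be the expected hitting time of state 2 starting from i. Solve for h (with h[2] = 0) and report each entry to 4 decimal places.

h = [4.9315, 4.3836, 0.0000, 4.4384]

First-step conditioning: h[2] = 0; for i ≠ 2, h[i] = 1 + Σ_k P[i][k]·h[k].
  h[0] = 1 + 1/8·h[0] + 1/4·h[1] + 1/2·h[3]
  h[1] = 1 + 1/8·h[0] + 1/8·h[1] + 1/2·h[3]
  h[3] = 1 + 1/4·h[0] + 1/4·h[1] + 1/4·h[3]
Solving the 3×3 linear system over states ≠ 2 gives exactly h = [360/73, 320/73, 0, 324/73] (h[2] = 0 is the target).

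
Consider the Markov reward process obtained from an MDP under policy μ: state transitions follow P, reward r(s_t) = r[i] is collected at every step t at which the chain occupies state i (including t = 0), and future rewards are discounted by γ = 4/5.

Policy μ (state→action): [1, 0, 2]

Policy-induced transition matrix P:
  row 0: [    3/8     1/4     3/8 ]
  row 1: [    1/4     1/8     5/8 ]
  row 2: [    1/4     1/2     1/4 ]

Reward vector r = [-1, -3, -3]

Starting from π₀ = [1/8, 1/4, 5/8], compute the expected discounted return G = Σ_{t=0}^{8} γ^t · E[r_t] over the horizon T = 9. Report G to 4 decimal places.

t=0: π = [0.1250, 0.2500, 0.6250], E[r] = -2.7500, γ^t·E[r] = -2.750000, running G = -2.750000
t=1: π = [0.2656, 0.3750, 0.3594], E[r] = -2.4688, γ^t·E[r] = -1.975000, running G = -4.725000
t=2: π = [0.2832, 0.2930, 0.4238], E[r] = -2.4336, γ^t·E[r] = -1.557500, running G = -6.282500
t=3: π = [0.2854, 0.3193, 0.3953], E[r] = -2.4292, γ^t·E[r] = -1.243750, running G = -7.526250
t=4: π = [0.2857, 0.3089, 0.4054], E[r] = -2.4286, γ^t·E[r] = -0.994775, running G = -8.521025
t=5: π = [0.2857, 0.3127, 0.4015], E[r] = -2.4286, γ^t·E[r] = -0.795798, running G = -9.316823
t=6: π = [0.2857, 0.3113, 0.4030], E[r] = -2.4286, γ^t·E[r] = -0.636636, running G = -9.953458
t=7: π = [0.2857, 0.3118, 0.4024], E[r] = -2.4286, γ^t·E[r] = -0.509308, running G = -10.462767
t=8: π = [0.2857, 0.3116, 0.4027], E[r] = -2.4286, γ^t·E[r] = -0.407447, running G = -10.870213

G = -10.8702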